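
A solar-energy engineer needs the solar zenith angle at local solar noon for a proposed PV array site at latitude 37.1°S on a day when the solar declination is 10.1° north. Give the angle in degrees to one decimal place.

47.2°

At local solar noon the hour angle is zero, so the zenith angle is |φ − δ| = |-37.1° − (10.1°)| = 47.2°.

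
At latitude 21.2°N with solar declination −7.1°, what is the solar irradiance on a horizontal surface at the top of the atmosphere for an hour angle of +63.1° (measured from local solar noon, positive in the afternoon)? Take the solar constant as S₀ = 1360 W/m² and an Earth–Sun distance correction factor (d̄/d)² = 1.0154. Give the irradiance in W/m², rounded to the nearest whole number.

With φ = 21.2°, δ = -7.1°, H = 63.10°: sin φ sin δ = -0.0447, cos φ cos δ cos H = 0.4186, so cos θ_z = 0.3739.
Top-of-atmosphere irradiance = S₀ (d̄/d)² cos θ_z = 1360 × 1.0154 × 0.3739 = 516.33 W/m².

516 W/m²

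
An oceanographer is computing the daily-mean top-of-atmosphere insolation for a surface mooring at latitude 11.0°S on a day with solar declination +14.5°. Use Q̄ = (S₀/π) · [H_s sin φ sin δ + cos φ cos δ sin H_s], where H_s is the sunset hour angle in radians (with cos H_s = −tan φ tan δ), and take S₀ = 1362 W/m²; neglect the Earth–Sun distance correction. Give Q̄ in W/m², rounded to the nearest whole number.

380 W/m²

The sunset hour angle satisfies cos H_s = −tan φ tan δ = 0.0503, giving H_s = 87.12°. In radians, H_s = 1.5205.
H_s sin φ sin δ = 1.5205 × -0.1908 × 0.2504 = -0.0726.
cos φ cos δ sin H_s = 0.9816 × 0.9681 × 0.9987 = 0.9491.
Q̄ = (1362/π) × (-0.0726 + 0.9491) = 433.54 × 0.8765 = 380.00 W/m².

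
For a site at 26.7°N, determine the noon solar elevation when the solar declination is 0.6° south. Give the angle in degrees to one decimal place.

62.7°

At local solar noon the hour angle is zero, so the elevation is 90° − |φ − δ| = 90° − |26.7° − (-0.6°)| = 90° − 27.3° = 62.7°.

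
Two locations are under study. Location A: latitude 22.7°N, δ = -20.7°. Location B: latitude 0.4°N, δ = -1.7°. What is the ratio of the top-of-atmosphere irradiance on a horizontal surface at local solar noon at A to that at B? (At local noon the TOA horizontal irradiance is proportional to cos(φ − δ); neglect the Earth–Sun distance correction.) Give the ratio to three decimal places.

0.727

A: cos θ_z = cos(22.7° − (-20.7°)) = 0.7266.
B: cos θ_z = cos(0.4° − (-1.7°)) = 0.9993.
Ratio A/B = 0.7266 / 0.9993 = 0.7271.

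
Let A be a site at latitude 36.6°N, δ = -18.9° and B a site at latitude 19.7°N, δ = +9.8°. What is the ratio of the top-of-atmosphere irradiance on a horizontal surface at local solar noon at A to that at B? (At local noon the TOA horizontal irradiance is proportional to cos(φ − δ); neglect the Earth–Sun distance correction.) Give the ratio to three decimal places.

A: cos θ_z = cos(36.6° − (-18.9°)) = 0.5664.
B: cos θ_z = cos(19.7° − (9.8°)) = 0.9851.
Ratio A/B = 0.5664 / 0.9851 = 0.5750.

0.575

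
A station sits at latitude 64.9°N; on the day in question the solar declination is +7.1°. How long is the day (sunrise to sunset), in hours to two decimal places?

14.06 hours

cos H_s = −tan(64.9°) · tan(7.1°) = -0.2659, so H_s = arccos(-0.2659) = 105.42°.
Day length = 2 H_s / 15° h⁻¹ = 210.84° / 15 = 14.056 h.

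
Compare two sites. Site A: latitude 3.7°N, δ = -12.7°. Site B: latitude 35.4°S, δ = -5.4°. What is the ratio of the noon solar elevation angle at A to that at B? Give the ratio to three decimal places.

1.227

A: 90° − |3.7 − (-12.7)| = 73.60°.
B: 90° − |-35.4 − (-5.4)| = 60.00°.
Ratio A/B = 73.6000 / 60.0000 = 1.2267.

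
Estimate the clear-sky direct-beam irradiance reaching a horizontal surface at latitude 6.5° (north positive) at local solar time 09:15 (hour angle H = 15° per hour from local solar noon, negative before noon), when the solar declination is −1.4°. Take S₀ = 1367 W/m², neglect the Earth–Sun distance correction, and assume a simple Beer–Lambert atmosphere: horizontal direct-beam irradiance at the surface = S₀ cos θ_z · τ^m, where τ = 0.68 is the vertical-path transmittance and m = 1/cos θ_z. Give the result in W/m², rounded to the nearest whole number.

606 W/m²

Hour angle H = 15° × (9.25 − 12) = -41.25°.
With φ = 6.5°, δ = -1.4°, H = -41.25°: sin φ sin δ = -0.0028, cos φ cos δ cos H = 0.7468, so cos θ_z = 0.7440.
Air mass m = 1/cos θ_z = 1/0.7440 = 1.344; τ^m = 0.68^1.344 = 0.5955.
Surface direct beam = 1367 × 0.7440 × 0.5955 = 605.65 W/m².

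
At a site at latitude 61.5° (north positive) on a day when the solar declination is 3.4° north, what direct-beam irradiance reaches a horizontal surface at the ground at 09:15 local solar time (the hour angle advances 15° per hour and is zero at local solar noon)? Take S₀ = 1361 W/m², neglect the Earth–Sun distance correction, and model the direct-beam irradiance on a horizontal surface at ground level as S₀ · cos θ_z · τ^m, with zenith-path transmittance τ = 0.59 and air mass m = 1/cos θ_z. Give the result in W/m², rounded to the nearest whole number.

154 W/m²

Hour angle H = 15° × (9.25 − 12) = -41.25°.
With φ = 61.5°, δ = 3.4°, H = -41.25°: sin φ sin δ = 0.0521, cos φ cos δ cos H = 0.3581, so cos θ_z = 0.4102.
Air mass m = 1/cos θ_z = 1/0.4102 = 2.438; τ^m = 0.59^2.438 = 0.2763.
Surface direct beam = 1361 × 0.4102 × 0.2763 = 154.25 W/m².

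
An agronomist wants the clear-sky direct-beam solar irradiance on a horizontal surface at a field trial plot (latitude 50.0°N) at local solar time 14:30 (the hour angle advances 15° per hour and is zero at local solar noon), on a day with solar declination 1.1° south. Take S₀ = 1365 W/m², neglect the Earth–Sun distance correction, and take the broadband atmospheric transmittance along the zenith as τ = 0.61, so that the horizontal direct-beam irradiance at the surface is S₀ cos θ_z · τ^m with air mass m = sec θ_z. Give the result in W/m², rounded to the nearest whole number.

249 W/m²

Hour angle H = 15° × (14.5 − 12) = 37.50°.
With φ = 50.0°, δ = -1.1°, H = 37.50°: sin φ sin δ = -0.0147, cos φ cos δ cos H = 0.5099, so cos θ_z = 0.4952.
Air mass m = 1/cos θ_z = 1/0.4952 = 2.019; τ^m = 0.61^2.019 = 0.3686.
Surface direct beam = 1365 × 0.4952 × 0.3686 = 249.15 W/m².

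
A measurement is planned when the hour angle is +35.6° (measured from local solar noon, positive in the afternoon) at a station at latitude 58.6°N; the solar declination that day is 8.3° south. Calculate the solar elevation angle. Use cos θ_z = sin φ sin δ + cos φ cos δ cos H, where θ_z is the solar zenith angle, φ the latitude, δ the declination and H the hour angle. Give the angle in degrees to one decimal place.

cos θ_z = sin(58.6°) sin(-8.3°) + cos(58.6°) cos(-8.3°) cos(35.60°) = -0.1232 + 0.4192 = 0.2960.
θ_z = arccos(0.2960) = 72.78°, so the elevation is 90° − 72.78° = 17.22°.

17.2°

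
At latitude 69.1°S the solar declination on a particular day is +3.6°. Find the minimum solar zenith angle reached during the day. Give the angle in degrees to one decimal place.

72.7°

At local solar noon the hour angle is zero, so the zenith angle is |φ − δ| = |-69.1° − (3.6°)| = 72.7°.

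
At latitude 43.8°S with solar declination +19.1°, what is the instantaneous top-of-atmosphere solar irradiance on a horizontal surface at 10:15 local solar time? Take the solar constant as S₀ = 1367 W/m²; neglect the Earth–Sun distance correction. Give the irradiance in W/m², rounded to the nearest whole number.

527 W/m²

Hour angle H = 15° × (10.25 − 12) = -26.25°.
With φ = -43.8°, δ = 19.1°, H = -26.25°: sin φ sin δ = -0.2265, cos φ cos δ cos H = 0.6117, so cos θ_z = 0.3852.
Top-of-atmosphere irradiance = S₀ cos θ_z = 1367 × 0.3852 = 526.57 W/m².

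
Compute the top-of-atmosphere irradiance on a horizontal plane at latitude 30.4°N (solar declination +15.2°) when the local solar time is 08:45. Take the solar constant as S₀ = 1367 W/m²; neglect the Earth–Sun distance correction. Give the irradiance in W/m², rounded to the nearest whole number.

932 W/m²

Hour angle H = 15° × (8.75 − 12) = -48.75°.
cos θ_z = sin(30.4°) sin(15.2°) + cos(30.4°) cos(15.2°) cos(-48.75°) = 0.1327 + 0.5488 = 0.6815.
Top-of-atmosphere irradiance = S₀ cos θ_z = 1367 × 0.6815 = 931.61 W/m².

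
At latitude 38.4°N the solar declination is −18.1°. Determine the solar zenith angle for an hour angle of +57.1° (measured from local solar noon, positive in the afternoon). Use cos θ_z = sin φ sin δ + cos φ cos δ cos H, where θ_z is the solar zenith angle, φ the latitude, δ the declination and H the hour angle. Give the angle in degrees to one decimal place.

cos θ_z = sin φ sin δ + cos φ cos δ cos H = (0.6211)(-0.3107) + (0.7837)(0.9505)(0.5432) = 0.2117.
θ_z = arccos(0.2117) = 77.78°.

77.8°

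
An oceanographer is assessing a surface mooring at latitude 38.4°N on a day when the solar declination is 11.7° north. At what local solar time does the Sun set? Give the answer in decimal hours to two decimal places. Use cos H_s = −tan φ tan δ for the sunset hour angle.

The sunset hour angle satisfies cos H_s = −tan φ tan δ = -0.1641, giving H_s = 99.44°.
Sunset is at 12 + H_s/15 = 12 + 6.629 = 18.629 h local solar time.

18.63 h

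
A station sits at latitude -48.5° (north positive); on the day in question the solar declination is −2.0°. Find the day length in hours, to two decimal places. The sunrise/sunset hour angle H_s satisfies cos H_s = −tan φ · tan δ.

The sunset hour angle satisfies cos H_s = −tan φ tan δ = -0.0395, giving H_s = 92.26°.
Day length = 2 H_s / 15° h⁻¹ = 184.52° / 15 = 12.301 h.

12.30 hours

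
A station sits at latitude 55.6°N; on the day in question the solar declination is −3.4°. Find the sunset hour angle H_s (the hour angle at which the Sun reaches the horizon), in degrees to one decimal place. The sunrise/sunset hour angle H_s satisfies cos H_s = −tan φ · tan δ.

85.0°

cos H_s = −tan(55.6°) · tan(-3.4°) = 0.0868, so H_s = arccos(0.0868) = 85.02°.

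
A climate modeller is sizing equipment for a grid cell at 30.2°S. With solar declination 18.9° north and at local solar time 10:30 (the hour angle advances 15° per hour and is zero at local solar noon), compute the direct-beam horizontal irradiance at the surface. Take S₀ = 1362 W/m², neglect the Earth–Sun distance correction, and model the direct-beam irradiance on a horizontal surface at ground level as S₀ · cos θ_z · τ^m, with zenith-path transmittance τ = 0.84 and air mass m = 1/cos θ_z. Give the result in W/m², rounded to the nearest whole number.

601 W/m²

Hour angle H = 15° × (10.5 − 12) = -22.50°.
With φ = -30.2°, δ = 18.9°, H = -22.50°: sin φ sin δ = -0.1629, cos φ cos δ cos H = 0.7554, so cos θ_z = 0.5925.
Air mass m = 1/cos θ_z = 1/0.5925 = 1.688; τ^m = 0.84^1.688 = 0.7450.
Surface direct beam = 1362 × 0.5925 × 0.7450 = 601.20 W/m².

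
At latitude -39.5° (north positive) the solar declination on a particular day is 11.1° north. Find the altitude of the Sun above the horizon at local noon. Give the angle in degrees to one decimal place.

At local solar noon the hour angle is zero, so the elevation is 90° − |φ − δ| = 90° − |-39.5° − (11.1°)| = 90° − 50.6° = 39.4°.

39.4°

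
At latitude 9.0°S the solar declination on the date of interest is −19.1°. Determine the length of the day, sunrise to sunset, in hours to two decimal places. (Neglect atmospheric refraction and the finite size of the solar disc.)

−tan φ tan δ = −(-0.1584)(-0.3463) = -0.0549; H_s = arccos(-0.0549) = 93.15°.
Day length = 2 H_s / 15° h⁻¹ = 186.30° / 15 = 12.420 h.

12.42 hours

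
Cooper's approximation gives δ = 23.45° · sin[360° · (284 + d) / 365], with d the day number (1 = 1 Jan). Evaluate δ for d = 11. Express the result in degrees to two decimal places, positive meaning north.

-21.90°

360 × (284 + 11) / 365 = 290.959°; sin(290.959°) = -0.9338.
δ = 23.45 × -0.9338 = -21.898° ≈ -21.90°.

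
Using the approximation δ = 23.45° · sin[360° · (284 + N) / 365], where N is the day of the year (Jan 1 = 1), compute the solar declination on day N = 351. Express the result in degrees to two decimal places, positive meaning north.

-23.40°

360 × (284 + 351) / 365 = 626.301°; sin(626.301°) = -0.9979.
δ = 23.45 × -0.9979 = -23.401° ≈ -23.40°.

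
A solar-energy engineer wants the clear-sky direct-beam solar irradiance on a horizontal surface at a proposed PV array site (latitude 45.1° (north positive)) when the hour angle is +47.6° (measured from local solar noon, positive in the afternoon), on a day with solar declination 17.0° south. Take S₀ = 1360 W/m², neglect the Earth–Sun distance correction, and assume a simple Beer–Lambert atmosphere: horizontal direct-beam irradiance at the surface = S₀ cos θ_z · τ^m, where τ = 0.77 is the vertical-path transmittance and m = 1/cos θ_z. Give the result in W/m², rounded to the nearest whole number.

cos θ_z = sin(45.1°) sin(-17.0°) + cos(45.1°) cos(-17.0°) cos(47.60°) = -0.2071 + 0.4552 = 0.2481.
Air mass m = 1/cos θ_z = 1/0.2481 = 4.031; τ^m = 0.77^4.031 = 0.3487.
Surface direct beam = 1360 × 0.2481 × 0.3487 = 117.66 W/m².

118 W/m²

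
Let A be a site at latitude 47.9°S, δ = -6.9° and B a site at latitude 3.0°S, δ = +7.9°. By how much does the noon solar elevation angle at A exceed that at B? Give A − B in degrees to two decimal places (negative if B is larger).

A: 90° − |-47.9 − (-6.9)| = 49.00°.
B: 90° − |-3.0 − (7.9)| = 79.10°.
A − B = 49.00 − 79.10 = -30.10°.

-30.10°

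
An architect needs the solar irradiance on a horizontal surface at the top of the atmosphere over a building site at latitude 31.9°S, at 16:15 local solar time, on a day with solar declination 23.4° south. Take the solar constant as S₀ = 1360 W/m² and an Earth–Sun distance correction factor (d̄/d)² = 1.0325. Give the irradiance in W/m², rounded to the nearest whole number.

779 W/m²

Hour angle H = 15° × (16.25 − 12) = 63.75°.
cos θ_z = sin(-31.9°) sin(-23.4°) + cos(-31.9°) cos(-23.4°) cos(63.75°) = 0.2099 + 0.3446 = 0.5545.
Top-of-atmosphere irradiance = S₀ (d̄/d)² cos θ_z = 1360 × 1.0325 × 0.5545 = 778.63 W/m².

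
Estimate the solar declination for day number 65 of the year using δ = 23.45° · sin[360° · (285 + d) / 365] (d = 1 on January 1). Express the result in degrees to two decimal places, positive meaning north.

360 × (285 + 65) / 365 = 345.205°; sin(345.205°) = -0.2554.
δ = 23.45 × -0.2554 = -5.989° ≈ -5.99°.

-5.99°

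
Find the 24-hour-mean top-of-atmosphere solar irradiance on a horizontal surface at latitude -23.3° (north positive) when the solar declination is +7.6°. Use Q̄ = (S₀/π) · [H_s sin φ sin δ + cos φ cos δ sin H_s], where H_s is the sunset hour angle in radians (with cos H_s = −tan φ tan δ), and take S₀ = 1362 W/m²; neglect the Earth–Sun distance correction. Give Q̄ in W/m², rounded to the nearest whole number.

The sunset hour angle satisfies cos H_s = −tan φ tan δ = 0.0575, giving H_s = 86.70°. In radians, H_s = 1.5132.
H_s sin φ sin δ = 1.5132 × -0.3955 × 0.1323 = -0.0792.
cos φ cos δ sin H_s = 0.9184 × 0.9912 × 0.9983 = 0.9088.
Q̄ = (1362/π) × (-0.0792 + 0.9088) = 433.54 × 0.8296 = 359.66 W/m².

360 W/m²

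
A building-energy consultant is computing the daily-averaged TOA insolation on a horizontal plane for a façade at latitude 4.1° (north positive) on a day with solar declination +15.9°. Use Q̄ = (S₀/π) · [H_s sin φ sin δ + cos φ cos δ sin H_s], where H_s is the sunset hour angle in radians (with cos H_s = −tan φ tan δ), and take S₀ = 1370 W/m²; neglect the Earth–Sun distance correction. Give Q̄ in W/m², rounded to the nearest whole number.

432 W/m²

−tan φ tan δ = −(0.0717)(0.2849) = -0.0204; H_s = arccos(-0.0204) = 91.17°. In radians, H_s = 1.5912.
H_s sin φ sin δ = 1.5912 × 0.0715 × 0.2740 = 0.0312.
cos φ cos δ sin H_s = 0.9974 × 0.9617 × 0.9998 = 0.9590.
Q̄ = (1370/π) × (0.0312 + 0.9590) = 436.08 × 0.9902 = 431.81 W/m².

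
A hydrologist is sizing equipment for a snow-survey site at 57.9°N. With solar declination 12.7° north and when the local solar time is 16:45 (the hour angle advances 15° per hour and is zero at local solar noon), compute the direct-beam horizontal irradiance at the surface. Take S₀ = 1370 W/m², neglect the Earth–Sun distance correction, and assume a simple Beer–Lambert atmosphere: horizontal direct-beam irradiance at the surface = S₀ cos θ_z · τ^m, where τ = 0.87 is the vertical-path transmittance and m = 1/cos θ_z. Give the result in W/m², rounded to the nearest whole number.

Hour angle H = 15° × (16.75 − 12) = 71.25°.
cos θ_z = sin(57.9°) sin(12.7°) + cos(57.9°) cos(12.7°) cos(71.25°) = 0.1862 + 0.1666 = 0.3528.
Air mass m = 1/cos θ_z = 1/0.3528 = 2.834; τ^m = 0.87^2.834 = 0.6739.
Surface direct beam = 1370 × 0.3528 × 0.6739 = 325.72 W/m².

326 W/m²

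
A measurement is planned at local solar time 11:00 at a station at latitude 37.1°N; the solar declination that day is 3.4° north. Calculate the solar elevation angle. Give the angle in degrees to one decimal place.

Hour angle H = 15° × (11 − 12) = -15.00°.
cos θ_z = sin φ sin δ + cos φ cos δ cos H = (0.6032)(0.0593) + (0.7976)(0.9982)(0.9659) = 0.8048.
θ_z = arccos(0.8048) = 36.41°, so the elevation is 90° − 36.41° = 53.59°.

53.6°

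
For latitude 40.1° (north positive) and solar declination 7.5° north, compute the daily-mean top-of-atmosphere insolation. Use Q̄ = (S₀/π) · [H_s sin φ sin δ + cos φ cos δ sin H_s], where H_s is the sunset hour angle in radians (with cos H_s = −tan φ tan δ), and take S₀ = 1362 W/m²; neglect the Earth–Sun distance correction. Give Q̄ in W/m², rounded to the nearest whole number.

−tan φ tan δ = −(0.8421)(0.1317) = -0.1109; H_s = arccos(-0.1109) = 96.37°. In radians, H_s = 1.6820.
H_s sin φ sin δ = 1.6820 × 0.6441 × 0.1305 = 0.1414.
cos φ cos δ sin H_s = 0.7649 × 0.9914 × 0.9938 = 0.7536.
Q̄ = (1362/π) × (0.1414 + 0.7536) = 433.54 × 0.8950 = 388.02 W/m².

388 W/m²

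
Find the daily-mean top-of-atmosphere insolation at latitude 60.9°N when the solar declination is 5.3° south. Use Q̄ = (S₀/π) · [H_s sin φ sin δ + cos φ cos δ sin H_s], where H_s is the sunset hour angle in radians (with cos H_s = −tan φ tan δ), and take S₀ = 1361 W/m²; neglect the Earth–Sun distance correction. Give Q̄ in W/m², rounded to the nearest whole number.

158 W/m²

The sunset hour angle satisfies cos H_s = −tan φ tan δ = 0.1667, giving H_s = 80.40°. In radians, H_s = 1.4032.
H_s sin φ sin δ = 1.4032 × 0.8738 × -0.0924 = -0.1133.
cos φ cos δ sin H_s = 0.4863 × 0.9957 × 0.9860 = 0.4774.
Q̄ = (1361/π) × (-0.1133 + 0.4774) = 433.22 × 0.3641 = 157.74 W/m².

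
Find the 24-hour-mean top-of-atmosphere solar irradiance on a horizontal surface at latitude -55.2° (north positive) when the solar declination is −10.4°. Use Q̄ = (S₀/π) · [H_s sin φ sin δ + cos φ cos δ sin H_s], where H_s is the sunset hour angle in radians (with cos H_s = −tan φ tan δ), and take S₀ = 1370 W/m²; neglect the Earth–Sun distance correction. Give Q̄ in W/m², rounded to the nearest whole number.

−tan φ tan δ = −(-1.4388)(-0.1835) = -0.2640; H_s = arccos(-0.2640) = 105.31°. In radians, H_s = 1.8380.
H_s sin φ sin δ = 1.8380 × -0.8211 × -0.1805 = 0.2724.
cos φ cos δ sin H_s = 0.5707 × 0.9836 × 0.9645 = 0.5414.
Q̄ = (1370/π) × (0.2724 + 0.5414) = 436.08 × 0.8138 = 354.88 W/m².

355 W/m²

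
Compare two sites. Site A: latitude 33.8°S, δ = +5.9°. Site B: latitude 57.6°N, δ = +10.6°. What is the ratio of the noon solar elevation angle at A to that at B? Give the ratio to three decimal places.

A: 90° − |-33.8 − (5.9)| = 50.30°.
B: 90° − |57.6 − (10.6)| = 43.00°.
Ratio A/B = 50.3000 / 43.0000 = 1.1698.

1.170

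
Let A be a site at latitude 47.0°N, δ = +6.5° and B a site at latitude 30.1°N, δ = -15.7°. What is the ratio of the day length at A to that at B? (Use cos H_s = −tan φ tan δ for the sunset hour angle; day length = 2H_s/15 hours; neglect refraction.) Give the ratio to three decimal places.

1.203

A: H_s = arccos(−tan 47.0° · tan 6.5°) = 97.02°, so 2H_s/15 = 12.9360 h.
B: H_s = arccos(−tan 30.1° · tan -15.7°) = 80.62°, so 2H_s/15 = 10.7493 h.
Ratio A/B = 12.9360 / 10.7493 = 1.2034.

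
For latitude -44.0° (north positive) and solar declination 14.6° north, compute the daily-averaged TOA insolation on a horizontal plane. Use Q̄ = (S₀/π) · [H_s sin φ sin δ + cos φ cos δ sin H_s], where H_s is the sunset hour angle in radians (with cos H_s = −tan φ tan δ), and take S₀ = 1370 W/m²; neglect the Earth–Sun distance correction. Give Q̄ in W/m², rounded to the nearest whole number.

193 W/m²

−tan φ tan δ = −(-0.9657)(0.2605) = 0.2516; H_s = arccos(0.2516) = 75.43°. In radians, H_s = 1.3165.
H_s sin φ sin δ = 1.3165 × -0.6947 × 0.2521 = -0.2306.
cos φ cos δ sin H_s = 0.7193 × 0.9677 × 0.9678 = 0.6737.
Q̄ = (1370/π) × (-0.2306 + 0.6737) = 436.08 × 0.4431 = 193.23 W/m².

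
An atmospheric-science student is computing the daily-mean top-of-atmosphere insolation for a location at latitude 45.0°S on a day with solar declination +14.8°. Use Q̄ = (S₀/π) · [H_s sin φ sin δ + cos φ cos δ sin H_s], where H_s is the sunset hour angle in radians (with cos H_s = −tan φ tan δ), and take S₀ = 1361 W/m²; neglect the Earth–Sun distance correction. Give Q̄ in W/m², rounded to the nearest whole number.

cos H_s = −tan(-45.0°) · tan(14.8°) = 0.2642, so H_s = arccos(0.2642) = 74.68°. In radians, H_s = 1.3034.
H_s sin φ sin δ = 1.3034 × -0.7071 × 0.2554 = -0.2354.
cos φ cos δ sin H_s = 0.7071 × 0.9668 × 0.9645 = 0.6594.
Q̄ = (1361/π) × (-0.2354 + 0.6594) = 433.22 × 0.4240 = 183.69 W/m².

184 W/m²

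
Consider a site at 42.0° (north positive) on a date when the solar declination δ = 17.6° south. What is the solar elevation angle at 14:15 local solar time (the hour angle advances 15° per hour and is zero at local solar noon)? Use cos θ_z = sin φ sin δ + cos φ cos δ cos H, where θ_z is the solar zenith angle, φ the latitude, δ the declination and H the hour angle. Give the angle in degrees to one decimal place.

Hour angle H = 15° × (14.25 − 12) = 33.75°.
cos θ_z = sin φ sin δ + cos φ cos δ cos H = (0.6691)(-0.3024) + (0.7431)(0.9532)(0.8315) = 0.3866.
θ_z = arccos(0.3866) = 67.26°, so the elevation is 90° − 67.26° = 22.74°.

22.7°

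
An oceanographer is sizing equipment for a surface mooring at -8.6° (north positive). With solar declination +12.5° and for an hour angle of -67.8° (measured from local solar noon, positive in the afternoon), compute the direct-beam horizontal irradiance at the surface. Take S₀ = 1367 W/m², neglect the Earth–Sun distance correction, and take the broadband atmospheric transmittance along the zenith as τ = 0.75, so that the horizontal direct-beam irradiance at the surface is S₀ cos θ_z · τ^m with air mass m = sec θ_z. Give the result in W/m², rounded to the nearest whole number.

With φ = -8.6°, δ = 12.5°, H = -67.80°: sin φ sin δ = -0.0324, cos φ cos δ cos H = 0.3647, so cos θ_z = 0.3323.
Air mass m = 1/cos θ_z = 1/0.3323 = 3.009; τ^m = 0.75^3.009 = 0.4208.
Surface direct beam = 1367 × 0.3323 × 0.4208 = 191.15 W/m².

191 W/m²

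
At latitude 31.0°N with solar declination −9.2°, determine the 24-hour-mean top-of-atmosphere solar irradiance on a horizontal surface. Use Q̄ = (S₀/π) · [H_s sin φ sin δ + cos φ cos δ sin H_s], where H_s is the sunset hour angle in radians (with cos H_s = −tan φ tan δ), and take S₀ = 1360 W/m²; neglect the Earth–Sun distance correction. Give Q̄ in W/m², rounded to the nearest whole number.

312 W/m²

The sunset hour angle satisfies cos H_s = −tan φ tan δ = 0.0973, giving H_s = 84.42°. In radians, H_s = 1.4734.
H_s sin φ sin δ = 1.4734 × 0.5150 × -0.1599 = -0.1213.
cos φ cos δ sin H_s = 0.8572 × 0.9871 × 0.9953 = 0.8422.
Q̄ = (1360/π) × (-0.1213 + 0.8422) = 432.90 × 0.7209 = 312.08 W/m².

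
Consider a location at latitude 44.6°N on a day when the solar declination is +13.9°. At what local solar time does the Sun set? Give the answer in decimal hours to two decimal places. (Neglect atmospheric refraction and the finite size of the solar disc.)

18.94 h

−tan φ tan δ = −(0.9861)(0.2475) = -0.2441; H_s = arccos(-0.2441) = 104.13°.
Sunset is at 12 + H_s/15 = 12 + 6.942 = 18.942 h local solar time.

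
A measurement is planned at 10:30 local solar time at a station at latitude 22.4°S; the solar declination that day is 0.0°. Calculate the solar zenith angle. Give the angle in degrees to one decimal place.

31.3°

Hour angle H = 15° × (10.5 − 12) = -22.50°.
cos θ_z = sin(-22.4°) sin(0.0°) + cos(-22.4°) cos(0.0°) cos(-22.50°) = 0.0000 + 0.8542 = 0.8542.
θ_z = arccos(0.8542) = 31.33°.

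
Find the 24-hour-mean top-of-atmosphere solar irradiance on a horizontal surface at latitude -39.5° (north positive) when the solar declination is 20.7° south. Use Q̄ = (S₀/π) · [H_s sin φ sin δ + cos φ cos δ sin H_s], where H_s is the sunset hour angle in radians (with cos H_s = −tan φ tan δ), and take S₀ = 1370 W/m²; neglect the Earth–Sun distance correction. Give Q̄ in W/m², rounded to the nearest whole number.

484 W/m²

The sunset hour angle satisfies cos H_s = −tan φ tan δ = -0.3115, giving H_s = 108.15°. In radians, H_s = 1.8876.
H_s sin φ sin δ = 1.8876 × -0.6361 × -0.3535 = 0.4244.
cos φ cos δ sin H_s = 0.7716 × 0.9354 × 0.9502 = 0.6858.
Q̄ = (1370/π) × (0.4244 + 0.6858) = 436.08 × 1.1102 = 484.14 W/m².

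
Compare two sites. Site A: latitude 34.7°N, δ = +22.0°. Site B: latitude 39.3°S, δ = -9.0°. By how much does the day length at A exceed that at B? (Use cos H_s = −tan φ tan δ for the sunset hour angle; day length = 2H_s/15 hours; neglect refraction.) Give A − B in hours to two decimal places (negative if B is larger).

+1.17 h

A: H_s = arccos(−tan 34.7° · tan 22.0°) = 106.25°, so 2H_s/15 = 14.1667 h.
B: H_s = arccos(−tan -39.3° · tan -9.0°) = 97.45°, so 2H_s/15 = 12.9933 h.
A − B = 14.1667 − 12.9933 = 1.1734 h.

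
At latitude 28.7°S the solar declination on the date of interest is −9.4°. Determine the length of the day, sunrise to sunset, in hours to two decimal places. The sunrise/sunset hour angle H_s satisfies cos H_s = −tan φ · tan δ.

cos H_s = −tan(-28.7°) · tan(-9.4°) = -0.0906, so H_s = arccos(-0.0906) = 95.20°.
Day length = 2 H_s / 15° h⁻¹ = 190.40° / 15 = 12.693 h.

12.69 hours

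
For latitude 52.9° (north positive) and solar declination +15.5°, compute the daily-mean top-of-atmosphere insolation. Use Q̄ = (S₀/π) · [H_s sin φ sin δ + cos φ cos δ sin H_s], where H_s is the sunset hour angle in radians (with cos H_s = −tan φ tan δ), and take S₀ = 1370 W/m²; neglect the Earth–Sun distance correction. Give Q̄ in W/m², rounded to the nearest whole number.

cos H_s = −tan(52.9°) · tan(15.5°) = -0.3667, so H_s = arccos(-0.3667) = 111.51°. In radians, H_s = 1.9462.
H_s sin φ sin δ = 1.9462 × 0.7976 × 0.2672 = 0.4148.
cos φ cos δ sin H_s = 0.6032 × 0.9636 × 0.9304 = 0.5408.
Q̄ = (1370/π) × (0.4148 + 0.5408) = 436.08 × 0.9556 = 416.72 W/m².

417 W/m²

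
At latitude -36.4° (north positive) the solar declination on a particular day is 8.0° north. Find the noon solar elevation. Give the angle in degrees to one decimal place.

At local solar noon the hour angle is zero, so the elevation is 90° − |φ − δ| = 90° − |-36.4° − (8.0°)| = 90° − 44.4° = 45.6°.

45.6°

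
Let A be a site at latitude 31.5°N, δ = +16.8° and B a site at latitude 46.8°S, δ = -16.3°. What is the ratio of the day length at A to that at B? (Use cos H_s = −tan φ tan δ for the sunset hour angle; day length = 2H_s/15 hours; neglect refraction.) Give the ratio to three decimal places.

0.931

A: H_s = arccos(−tan 31.5° · tan 16.8°) = 100.66°, so 2H_s/15 = 13.4213 h.
B: H_s = arccos(−tan -46.8° · tan -16.3°) = 108.14°, so 2H_s/15 = 14.4187 h.
Ratio A/B = 13.4213 / 14.4187 = 0.9308.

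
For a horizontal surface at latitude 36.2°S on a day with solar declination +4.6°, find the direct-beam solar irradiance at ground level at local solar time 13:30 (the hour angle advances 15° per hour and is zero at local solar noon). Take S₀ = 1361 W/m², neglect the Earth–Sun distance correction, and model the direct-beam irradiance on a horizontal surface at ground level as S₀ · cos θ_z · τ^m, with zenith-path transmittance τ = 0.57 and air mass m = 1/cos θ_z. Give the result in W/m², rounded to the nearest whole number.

422 W/m²

Hour angle H = 15° × (13.5 − 12) = 22.50°.
cos θ_z = sin φ sin δ + cos φ cos δ cos H = (-0.5906)(0.0802) + (0.8070)(0.9968)(0.9239) = 0.6958.
Air mass m = 1/cos θ_z = 1/0.6958 = 1.437; τ^m = 0.57^1.437 = 0.4459.
Surface direct beam = 1361 × 0.6958 × 0.4459 = 422.26 W/m².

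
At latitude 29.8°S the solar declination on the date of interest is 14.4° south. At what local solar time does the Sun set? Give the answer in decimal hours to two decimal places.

18.56 h

−tan φ tan δ = −(-0.5727)(-0.2568) = -0.1471; H_s = arccos(-0.1471) = 98.46°.
Sunset is at 12 + H_s/15 = 12 + 6.564 = 18.564 h local solar time.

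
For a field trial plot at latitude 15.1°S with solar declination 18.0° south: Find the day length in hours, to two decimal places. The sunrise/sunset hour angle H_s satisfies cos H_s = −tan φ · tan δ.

cos H_s = −tan(-15.1°) · tan(-18.0°) = -0.0877, so H_s = arccos(-0.0877) = 95.03°.
Day length = 2 H_s / 15° h⁻¹ = 190.06° / 15 = 12.671 h.

12.67 hours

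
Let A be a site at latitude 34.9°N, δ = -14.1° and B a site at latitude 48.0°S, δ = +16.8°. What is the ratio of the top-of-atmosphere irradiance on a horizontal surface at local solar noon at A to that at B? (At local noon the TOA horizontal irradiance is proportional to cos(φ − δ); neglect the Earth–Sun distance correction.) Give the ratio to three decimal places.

1.541

A: cos θ_z = cos(34.9° − (-14.1°)) = 0.6561.
B: cos θ_z = cos(-48.0° − (16.8°)) = 0.4258.
Ratio A/B = 0.6561 / 0.4258 = 1.5409.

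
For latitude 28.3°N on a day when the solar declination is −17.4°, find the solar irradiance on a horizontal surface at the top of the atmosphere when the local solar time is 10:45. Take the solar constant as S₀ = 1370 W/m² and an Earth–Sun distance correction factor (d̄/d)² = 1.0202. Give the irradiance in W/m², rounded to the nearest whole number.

Hour angle H = 15° × (10.75 − 12) = -18.75°.
With φ = 28.3°, δ = -17.4°, H = -18.75°: sin φ sin δ = -0.1418, cos φ cos δ cos H = 0.7956, so cos θ_z = 0.6538.
Top-of-atmosphere irradiance = S₀ (d̄/d)² cos θ_z = 1370 × 1.0202 × 0.6538 = 913.80 W/m².

914 W/m²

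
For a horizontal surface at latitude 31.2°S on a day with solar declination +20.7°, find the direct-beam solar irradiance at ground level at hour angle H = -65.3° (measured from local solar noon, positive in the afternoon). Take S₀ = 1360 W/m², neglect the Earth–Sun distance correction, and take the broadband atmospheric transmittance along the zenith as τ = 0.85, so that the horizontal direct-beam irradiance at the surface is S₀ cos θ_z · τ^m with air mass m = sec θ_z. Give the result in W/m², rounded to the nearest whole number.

70 W/m²

cos θ_z = sin(-31.2°) sin(20.7°) + cos(-31.2°) cos(20.7°) cos(-65.30°) = -0.1831 + 0.3344 = 0.1513.
Air mass m = 1/cos θ_z = 1/0.1513 = 6.609; τ^m = 0.85^6.609 = 0.3416.
Surface direct beam = 1360 × 0.1513 × 0.3416 = 70.29 W/m².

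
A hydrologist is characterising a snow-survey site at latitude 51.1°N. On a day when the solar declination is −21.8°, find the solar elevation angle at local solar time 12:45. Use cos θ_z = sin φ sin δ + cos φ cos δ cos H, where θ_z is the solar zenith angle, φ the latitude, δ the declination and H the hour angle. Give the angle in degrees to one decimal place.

Hour angle H = 15° × (12.75 − 12) = 11.25°.
With φ = 51.1°, δ = -21.8°, H = 11.25°: sin φ sin δ = -0.2890, cos φ cos δ cos H = 0.5719, so cos θ_z = 0.2829.
θ_z = arccos(0.2829) = 73.57°, so the elevation is 90° − 73.57° = 16.43°.

16.4°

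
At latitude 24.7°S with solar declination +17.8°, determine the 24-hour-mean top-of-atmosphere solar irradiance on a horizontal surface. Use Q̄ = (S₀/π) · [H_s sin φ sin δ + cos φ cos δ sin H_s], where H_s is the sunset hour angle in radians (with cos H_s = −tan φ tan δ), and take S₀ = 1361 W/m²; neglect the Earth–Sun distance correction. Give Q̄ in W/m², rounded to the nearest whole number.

The sunset hour angle satisfies cos H_s = −tan φ tan δ = 0.1477, giving H_s = 81.51°. In radians, H_s = 1.4226.
H_s sin φ sin δ = 1.4226 × -0.4179 × 0.3057 = -0.1817.
cos φ cos δ sin H_s = 0.9085 × 0.9521 × 0.9890 = 0.8555.
Q̄ = (1361/π) × (-0.1817 + 0.8555) = 433.22 × 0.6738 = 291.90 W/m².

292 W/m²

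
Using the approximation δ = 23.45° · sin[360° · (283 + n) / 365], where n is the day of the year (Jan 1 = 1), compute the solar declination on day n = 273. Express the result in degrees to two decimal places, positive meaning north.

-3.42°

360 × (283 + 273) / 365 = 548.384°; sin(548.384°) = -0.1458.
δ = 23.45 × -0.1458 = -3.419° ≈ -3.42°.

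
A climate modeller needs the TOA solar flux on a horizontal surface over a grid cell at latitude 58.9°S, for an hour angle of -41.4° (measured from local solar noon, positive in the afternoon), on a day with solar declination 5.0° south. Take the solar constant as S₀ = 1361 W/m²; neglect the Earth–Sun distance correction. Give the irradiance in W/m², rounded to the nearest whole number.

627 W/m²

cos θ_z = sin(-58.9°) sin(-5.0°) + cos(-58.9°) cos(-5.0°) cos(-41.40°) = 0.0746 + 0.3860 = 0.4606.
Top-of-atmosphere irradiance = S₀ cos θ_z = 1361 × 0.4606 = 626.88 W/m².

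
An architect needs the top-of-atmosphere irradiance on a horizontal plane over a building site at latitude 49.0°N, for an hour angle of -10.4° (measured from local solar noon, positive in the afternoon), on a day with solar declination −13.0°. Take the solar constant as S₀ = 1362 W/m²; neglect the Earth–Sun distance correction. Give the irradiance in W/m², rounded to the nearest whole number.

625 W/m²

cos θ_z = sin φ sin δ + cos φ cos δ cos H = (0.7547)(-0.2250) + (0.6561)(0.9744)(0.9836) = 0.4590.
Top-of-atmosphere irradiance = S₀ cos θ_z = 1362 × 0.4590 = 625.16 W/m².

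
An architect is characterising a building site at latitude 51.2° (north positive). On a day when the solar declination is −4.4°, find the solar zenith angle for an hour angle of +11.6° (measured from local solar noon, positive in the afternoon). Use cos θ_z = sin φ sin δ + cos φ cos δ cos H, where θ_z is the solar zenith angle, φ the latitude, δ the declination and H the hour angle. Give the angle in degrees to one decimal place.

56.5°

cos θ_z = sin(51.2°) sin(-4.4°) + cos(51.2°) cos(-4.4°) cos(11.60°) = -0.0598 + 0.6120 = 0.5522.
θ_z = arccos(0.5522) = 56.48°.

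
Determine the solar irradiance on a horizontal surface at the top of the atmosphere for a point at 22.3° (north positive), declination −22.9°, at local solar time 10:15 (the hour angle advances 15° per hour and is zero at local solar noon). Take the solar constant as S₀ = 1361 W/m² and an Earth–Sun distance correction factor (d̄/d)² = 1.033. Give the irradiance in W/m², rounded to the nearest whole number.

867 W/m²

Hour angle H = 15° × (10.25 − 12) = -26.25°.
cos θ_z = sin φ sin δ + cos φ cos δ cos H = (0.3795)(-0.3891) + (0.9252)(0.9212)(0.8969) = 0.6168.
Top-of-atmosphere irradiance = S₀ (d̄/d)² cos θ_z = 1361 × 1.033 × 0.6168 = 867.17 W/m².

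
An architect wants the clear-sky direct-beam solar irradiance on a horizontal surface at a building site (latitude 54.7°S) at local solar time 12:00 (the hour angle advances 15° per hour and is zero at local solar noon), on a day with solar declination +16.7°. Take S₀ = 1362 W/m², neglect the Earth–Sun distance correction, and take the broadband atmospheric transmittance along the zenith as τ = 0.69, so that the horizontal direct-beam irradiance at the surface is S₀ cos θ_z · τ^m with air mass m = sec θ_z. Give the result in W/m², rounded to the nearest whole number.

136 W/m²

Hour angle H = 15° × (12 − 12) = 0.00°.
cos θ_z = sin φ sin δ + cos φ cos δ cos H = (-0.8161)(0.2874) + (0.5779)(0.9578)(1.0000) = 0.3190.
Air mass m = 1/cos θ_z = 1/0.3190 = 3.135; τ^m = 0.69^3.135 = 0.3125.
Surface direct beam = 1362 × 0.3190 × 0.3125 = 135.77 W/m².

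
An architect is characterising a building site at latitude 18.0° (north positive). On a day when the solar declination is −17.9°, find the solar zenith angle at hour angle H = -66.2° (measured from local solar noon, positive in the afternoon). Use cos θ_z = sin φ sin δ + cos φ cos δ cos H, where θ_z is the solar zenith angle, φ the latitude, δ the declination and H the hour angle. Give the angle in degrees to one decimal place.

74.3°

cos θ_z = sin φ sin δ + cos φ cos δ cos H = (0.3090)(-0.3074) + (0.9511)(0.9516)(0.4035) = 0.2702.
θ_z = arccos(0.2702) = 74.32°.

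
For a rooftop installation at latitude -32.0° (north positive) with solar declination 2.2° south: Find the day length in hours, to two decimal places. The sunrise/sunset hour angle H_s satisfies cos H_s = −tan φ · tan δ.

12.18 hours

cos H_s = −tan(-32.0°) · tan(-2.2°) = -0.0240, so H_s = arccos(-0.0240) = 91.38°.
Day length = 2 H_s / 15° h⁻¹ = 182.76° / 15 = 12.184 h.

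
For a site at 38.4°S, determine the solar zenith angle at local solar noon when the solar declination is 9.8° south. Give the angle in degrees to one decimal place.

28.6°

At local solar noon the hour angle is zero, so the zenith angle is |φ − δ| = |-38.4° − (-9.8°)| = 28.6°.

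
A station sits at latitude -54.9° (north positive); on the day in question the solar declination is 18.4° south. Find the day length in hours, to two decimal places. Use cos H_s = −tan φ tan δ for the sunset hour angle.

The sunset hour angle satisfies cos H_s = −tan φ tan δ = -0.4733, giving H_s = 118.25°.
Day length = 2 H_s / 15° h⁻¹ = 236.50° / 15 = 15.767 h.

15.77 hours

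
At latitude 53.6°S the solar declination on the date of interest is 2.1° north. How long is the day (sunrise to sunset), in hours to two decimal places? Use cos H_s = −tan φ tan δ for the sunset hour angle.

−tan φ tan δ = −(-1.3564)(0.0367) = 0.0498; H_s = arccos(0.0498) = 87.15°.
Day length = 2 H_s / 15° h⁻¹ = 174.30° / 15 = 11.620 h.

11.62 hours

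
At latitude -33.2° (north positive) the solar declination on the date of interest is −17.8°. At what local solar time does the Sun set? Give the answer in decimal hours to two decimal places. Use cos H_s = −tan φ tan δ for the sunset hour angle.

The sunset hour angle satisfies cos H_s = −tan φ tan δ = -0.2101, giving H_s = 102.13°.
Sunset is at 12 + H_s/15 = 12 + 6.809 = 18.809 h local solar time.

18.81 h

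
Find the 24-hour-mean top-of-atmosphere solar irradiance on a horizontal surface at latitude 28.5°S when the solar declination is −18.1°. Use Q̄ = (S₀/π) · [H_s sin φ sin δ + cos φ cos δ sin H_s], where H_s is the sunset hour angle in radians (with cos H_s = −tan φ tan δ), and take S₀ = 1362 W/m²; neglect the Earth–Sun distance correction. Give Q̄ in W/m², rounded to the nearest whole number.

469 W/m²

−tan φ tan δ = −(-0.5430)(-0.3269) = -0.1775; H_s = arccos(-0.1775) = 100.22°. In radians, H_s = 1.7492.
H_s sin φ sin δ = 1.7492 × -0.4772 × -0.3107 = 0.2593.
cos φ cos δ sin H_s = 0.8788 × 0.9505 × 0.9841 = 0.8220.
Q̄ = (1362/π) × (0.2593 + 0.8220) = 433.54 × 1.0813 = 468.79 W/m².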